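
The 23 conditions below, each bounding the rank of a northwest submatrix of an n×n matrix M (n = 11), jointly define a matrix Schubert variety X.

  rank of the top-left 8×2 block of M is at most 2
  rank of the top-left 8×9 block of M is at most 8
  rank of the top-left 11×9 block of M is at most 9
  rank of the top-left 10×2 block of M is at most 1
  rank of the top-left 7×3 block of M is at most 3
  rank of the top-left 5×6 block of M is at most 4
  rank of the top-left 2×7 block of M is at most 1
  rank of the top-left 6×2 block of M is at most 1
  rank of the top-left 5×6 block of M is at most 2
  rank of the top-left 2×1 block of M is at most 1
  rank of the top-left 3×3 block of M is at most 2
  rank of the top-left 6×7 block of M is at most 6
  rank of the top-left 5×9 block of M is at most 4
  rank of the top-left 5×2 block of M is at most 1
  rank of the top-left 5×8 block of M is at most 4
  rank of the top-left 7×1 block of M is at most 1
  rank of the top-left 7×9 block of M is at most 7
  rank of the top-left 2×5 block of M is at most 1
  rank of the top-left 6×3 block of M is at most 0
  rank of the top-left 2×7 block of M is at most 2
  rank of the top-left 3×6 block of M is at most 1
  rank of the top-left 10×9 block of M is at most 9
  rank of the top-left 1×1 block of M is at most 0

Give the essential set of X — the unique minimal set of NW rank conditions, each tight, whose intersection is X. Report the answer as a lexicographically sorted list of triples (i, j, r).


Reconstructing r_w from the 23 given conditions:

  i=1: 0  0  0  1  1  1  1  1  1  1  1
  i=2: 0  0  0  1  1  1  1  2  2  2  2
  i=3: 0  0  0  1  1  1  2  3  3  3  3
  i=4: 0  0  0  1  2  2  3  4  4  4  4
  i=5: 0  0  0  1  2  2  3  4  4  5  5
  i=6: 0  0  0  1  2  3  4  5  5  6  6
  i=7: 1  1  1  2  3  4  5  6  6  7  7
  i=8: 1  1  2  3  4  5  6  7  7  8  8
  i=9: 1  1  2  3  4  5  6  7  8  9  9
  i=10: 1  1  2  3  4  5  6  7  8  9  10
  i=11: 1  2  3  4  5  6  7  8  9  10  11

reading off 1-entries of Δ²R: w = (4, 8, 7, 5, 10, 6, 1, 3, 9, 11, 2).

Rothe diagram D(w) (28 cells), 6 SE-corners (essential conditions):

[(2, 7, 1), (3, 6, 1), (5, 6, 2), (5, 9, 4), (6, 3, 0), (10, 2, 1)]


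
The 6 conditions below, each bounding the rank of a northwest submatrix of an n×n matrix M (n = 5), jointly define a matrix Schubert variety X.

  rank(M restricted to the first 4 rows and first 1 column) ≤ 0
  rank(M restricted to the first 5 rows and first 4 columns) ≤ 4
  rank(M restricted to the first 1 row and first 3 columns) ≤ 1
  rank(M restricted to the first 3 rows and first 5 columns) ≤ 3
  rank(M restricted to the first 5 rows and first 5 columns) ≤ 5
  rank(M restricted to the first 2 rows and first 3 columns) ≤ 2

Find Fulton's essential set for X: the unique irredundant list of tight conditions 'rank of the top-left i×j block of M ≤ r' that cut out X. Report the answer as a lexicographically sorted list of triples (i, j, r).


Computing R[i][j] = min implied NW-rank bound (n=5, 6 conditions):

  0  1  1  1  1
  0  1  2  2  2
  0  1  2  3  3
  0  1  2  3  4
  1  2  3  4  5

the unique w with this rank table is (2, 3, 4, 5, 1).

D(w) has 4 cells with 1 SE-corner; essential set:

[(4, 1, 0)]


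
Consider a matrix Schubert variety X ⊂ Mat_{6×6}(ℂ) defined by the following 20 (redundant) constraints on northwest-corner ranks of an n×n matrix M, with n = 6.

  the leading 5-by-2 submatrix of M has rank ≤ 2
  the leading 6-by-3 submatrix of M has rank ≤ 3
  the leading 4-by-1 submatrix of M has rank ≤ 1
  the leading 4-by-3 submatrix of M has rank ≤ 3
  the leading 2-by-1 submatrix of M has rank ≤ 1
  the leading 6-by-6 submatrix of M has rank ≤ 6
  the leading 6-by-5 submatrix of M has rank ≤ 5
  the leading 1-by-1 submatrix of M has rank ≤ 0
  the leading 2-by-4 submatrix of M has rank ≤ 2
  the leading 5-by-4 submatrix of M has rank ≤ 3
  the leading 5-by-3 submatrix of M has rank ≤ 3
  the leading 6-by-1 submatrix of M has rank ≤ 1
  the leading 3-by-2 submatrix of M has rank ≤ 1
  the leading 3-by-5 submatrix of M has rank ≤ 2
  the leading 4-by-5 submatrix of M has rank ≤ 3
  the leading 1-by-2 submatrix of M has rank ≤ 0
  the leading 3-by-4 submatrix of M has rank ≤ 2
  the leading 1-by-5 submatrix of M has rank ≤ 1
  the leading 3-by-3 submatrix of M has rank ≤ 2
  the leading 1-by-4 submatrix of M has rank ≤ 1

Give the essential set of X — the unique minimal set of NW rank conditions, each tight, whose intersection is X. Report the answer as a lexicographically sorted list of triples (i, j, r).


Recovering R(i,j) via the rank-extension bound from the 20 conditions:

  0 0 1 1 1 1
  1 1 2 2 2 2
  1 1 2 2 2 3
  1 2 3 3 3 4
  1 2 3 3 4 5
  1 2 3 4 5 6

reading off 1-entries of Δ²R: w = (3, 1, 6, 2, 5, 4).

D(w) has 6 cells with 4 SE-corners; essential set:

[(1, 2, 0), (3, 2, 1), (3, 5, 2), (5, 4, 3)]


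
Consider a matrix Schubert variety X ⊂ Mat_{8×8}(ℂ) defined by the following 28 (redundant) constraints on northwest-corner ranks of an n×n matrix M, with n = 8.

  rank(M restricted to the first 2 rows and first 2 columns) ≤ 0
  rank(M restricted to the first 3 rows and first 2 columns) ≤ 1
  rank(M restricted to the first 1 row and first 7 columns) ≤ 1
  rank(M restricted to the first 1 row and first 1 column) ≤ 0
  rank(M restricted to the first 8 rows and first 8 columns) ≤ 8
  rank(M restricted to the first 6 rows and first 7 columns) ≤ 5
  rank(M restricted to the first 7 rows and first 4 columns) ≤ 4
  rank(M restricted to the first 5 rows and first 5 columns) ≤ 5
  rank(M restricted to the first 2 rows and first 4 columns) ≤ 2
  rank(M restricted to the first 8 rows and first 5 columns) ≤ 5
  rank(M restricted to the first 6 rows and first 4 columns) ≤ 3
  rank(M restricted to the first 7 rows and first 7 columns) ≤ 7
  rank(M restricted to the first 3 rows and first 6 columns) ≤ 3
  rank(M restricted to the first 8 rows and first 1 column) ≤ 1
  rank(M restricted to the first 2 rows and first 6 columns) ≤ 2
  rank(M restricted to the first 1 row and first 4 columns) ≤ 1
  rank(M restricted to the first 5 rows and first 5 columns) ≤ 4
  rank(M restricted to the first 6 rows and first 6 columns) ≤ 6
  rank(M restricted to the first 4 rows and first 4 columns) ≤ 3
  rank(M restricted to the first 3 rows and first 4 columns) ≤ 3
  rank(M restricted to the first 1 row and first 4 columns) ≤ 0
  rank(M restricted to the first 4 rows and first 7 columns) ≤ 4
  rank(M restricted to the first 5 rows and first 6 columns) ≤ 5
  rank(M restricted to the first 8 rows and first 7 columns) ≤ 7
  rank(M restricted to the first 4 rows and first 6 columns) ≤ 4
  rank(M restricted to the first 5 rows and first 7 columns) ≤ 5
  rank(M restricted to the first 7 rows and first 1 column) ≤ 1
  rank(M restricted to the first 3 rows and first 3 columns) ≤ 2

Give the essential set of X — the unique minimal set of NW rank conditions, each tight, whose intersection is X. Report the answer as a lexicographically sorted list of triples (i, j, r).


Computing R[i][j] = min implied NW-rank bound (n=8, 28 conditions):

  i=1: 0, 0, 0, 0, 1, 1, 1, 1
  i=2: 0, 0, 1, 1, 2, 2, 2, 2
  i=3: 1, 1, 2, 2, 3, 3, 3, 3
  i=4: 1, 2, 3, 3, 4, 4, 4, 4
  i=5: 1, 2, 3, 3, 4, 5, 5, 5
  i=6: 1, 2, 3, 3, 4, 5, 5, 6
  i=7: 1, 2, 3, 4, 5, 6, 6, 7
  i=8: 1, 2, 3, 4, 5, 6, 7, 8

hence w(1..8) = (5, 3, 1, 2, 6, 8, 4, 7).

Fulton essential set (4 of the 9 Rothe cells):

[(1, 4, 0), (2, 2, 0), (6, 4, 3), (6, 7, 5)]


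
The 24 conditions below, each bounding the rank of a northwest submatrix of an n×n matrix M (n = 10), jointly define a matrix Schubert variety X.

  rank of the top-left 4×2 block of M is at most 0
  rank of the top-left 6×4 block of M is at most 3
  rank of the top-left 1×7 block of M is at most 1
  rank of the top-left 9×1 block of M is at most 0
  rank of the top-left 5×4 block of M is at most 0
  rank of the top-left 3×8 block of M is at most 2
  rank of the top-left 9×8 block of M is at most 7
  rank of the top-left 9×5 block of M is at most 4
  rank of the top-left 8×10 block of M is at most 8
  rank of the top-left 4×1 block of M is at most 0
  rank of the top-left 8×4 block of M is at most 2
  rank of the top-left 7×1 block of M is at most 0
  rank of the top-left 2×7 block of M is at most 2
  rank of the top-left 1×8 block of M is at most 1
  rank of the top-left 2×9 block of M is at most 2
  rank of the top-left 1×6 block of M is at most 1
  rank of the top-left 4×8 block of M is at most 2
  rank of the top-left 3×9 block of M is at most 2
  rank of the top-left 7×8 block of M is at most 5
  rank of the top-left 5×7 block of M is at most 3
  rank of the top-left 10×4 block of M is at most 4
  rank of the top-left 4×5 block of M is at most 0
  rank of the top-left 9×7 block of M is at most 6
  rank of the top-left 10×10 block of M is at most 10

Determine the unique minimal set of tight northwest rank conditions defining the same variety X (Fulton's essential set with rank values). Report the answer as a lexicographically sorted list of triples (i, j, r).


Computing R[i][j] = min implied NW-rank bound (n=10, 24 conditions):

  i=1: 0 | 0 | 0 | 0 | 0 | 1 | 1 | 1 | 1 | 1
  i=2: 0 | 0 | 0 | 0 | 0 | 1 | 2 | 2 | 2 | 2
  i=3: 0 | 0 | 0 | 0 | 0 | 1 | 2 | 2 | 2 | 3
  i=4: 0 | 0 | 0 | 0 | 0 | 1 | 2 | 2 | 3 | 4
  i=5: 0 | 0 | 0 | 0 | 1 | 2 | 3 | 3 | 4 | 5
  i=6: 0 | 1 | 1 | 1 | 2 | 3 | 4 | 4 | 5 | 6
  i=7: 0 | 1 | 2 | 2 | 3 | 4 | 5 | 5 | 6 | 7
  i=8: 0 | 1 | 2 | 2 | 3 | 4 | 5 | 6 | 7 | 8
  i=9: 0 | 1 | 2 | 3 | 4 | 5 | 6 | 7 | 8 | 9
  i=10: 1 | 2 | 3 | 4 | 5 | 6 | 7 | 8 | 9 | 10

so w = (6, 7, 10, 9, 5, 2, 3, 8, 4, 1).

6 SE-corners of the 32-cell Rothe diagram give Ess(w):

[(3, 9, 2), (4, 5, 0), (4, 8, 2), (5, 4, 0), (8, 4, 2), (9, 1, 0)]


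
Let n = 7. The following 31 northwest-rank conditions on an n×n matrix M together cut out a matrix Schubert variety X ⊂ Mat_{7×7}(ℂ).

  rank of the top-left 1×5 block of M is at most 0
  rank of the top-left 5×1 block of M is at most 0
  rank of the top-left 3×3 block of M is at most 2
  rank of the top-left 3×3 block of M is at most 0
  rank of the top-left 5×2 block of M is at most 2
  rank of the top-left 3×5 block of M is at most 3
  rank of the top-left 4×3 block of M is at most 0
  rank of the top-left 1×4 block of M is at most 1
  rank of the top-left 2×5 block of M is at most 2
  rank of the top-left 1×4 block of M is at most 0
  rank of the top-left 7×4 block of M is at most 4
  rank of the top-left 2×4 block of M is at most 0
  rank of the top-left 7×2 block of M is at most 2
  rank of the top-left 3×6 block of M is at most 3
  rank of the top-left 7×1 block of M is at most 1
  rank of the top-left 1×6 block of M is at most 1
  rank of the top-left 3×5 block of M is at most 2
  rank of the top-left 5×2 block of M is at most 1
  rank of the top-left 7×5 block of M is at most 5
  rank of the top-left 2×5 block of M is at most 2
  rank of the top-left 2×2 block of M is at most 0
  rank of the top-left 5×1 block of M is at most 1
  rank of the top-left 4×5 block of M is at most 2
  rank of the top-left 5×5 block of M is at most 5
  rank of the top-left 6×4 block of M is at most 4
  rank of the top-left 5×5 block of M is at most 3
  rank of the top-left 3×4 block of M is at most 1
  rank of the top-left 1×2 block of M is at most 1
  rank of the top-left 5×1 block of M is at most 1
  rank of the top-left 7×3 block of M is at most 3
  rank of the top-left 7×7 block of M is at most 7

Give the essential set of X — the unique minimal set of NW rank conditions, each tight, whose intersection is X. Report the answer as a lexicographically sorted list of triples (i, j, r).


Recovering R(i,j) via the rank-extension bound from the 31 conditions:

  R[1]: 0  0  0  0  0  1  1
  R[2]: 0  0  0  0  1  2  2
  R[3]: 0  0  0  1  2  3  3
  R[4]: 0  0  0  1  2  3  4
  R[5]: 0  1  1  2  3  4  5
  R[6]: 1  2  2  3  4  5  6
  R[7]: 1  2  3  4  5  6  7

second differences of R give the permutation w = (6, 5, 4, 7, 2, 1, 3).

D(w) has 16 cells with 4 SE-corners; essential set:

[(1, 5, 0), (2, 4, 0), (4, 3, 0), (5, 1, 0)]


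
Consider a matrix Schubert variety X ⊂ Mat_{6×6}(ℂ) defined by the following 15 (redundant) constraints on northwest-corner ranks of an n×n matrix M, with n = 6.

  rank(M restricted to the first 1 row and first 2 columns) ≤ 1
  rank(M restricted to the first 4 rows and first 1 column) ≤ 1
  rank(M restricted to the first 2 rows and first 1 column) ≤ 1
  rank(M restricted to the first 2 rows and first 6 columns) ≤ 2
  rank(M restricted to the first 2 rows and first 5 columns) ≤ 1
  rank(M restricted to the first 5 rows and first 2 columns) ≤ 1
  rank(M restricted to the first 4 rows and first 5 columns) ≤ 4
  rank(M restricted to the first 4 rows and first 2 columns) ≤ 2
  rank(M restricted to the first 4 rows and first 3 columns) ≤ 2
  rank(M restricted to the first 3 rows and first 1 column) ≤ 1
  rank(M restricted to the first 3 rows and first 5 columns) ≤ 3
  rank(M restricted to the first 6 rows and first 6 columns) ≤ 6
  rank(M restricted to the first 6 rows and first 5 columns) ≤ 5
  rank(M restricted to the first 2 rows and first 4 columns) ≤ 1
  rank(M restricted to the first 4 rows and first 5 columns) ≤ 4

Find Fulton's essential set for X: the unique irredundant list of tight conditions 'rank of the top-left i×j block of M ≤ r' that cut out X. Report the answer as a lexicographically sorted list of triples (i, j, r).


Computing R[i][j] = min implied NW-rank bound (n=6, 15 conditions):

  1 1 1 1 1 1
  1 1 1 1 1 2
  1 1 2 2 2 3
  1 1 2 3 3 4
  1 1 2 3 4 5
  1 2 3 4 5 6

hence w(1..6) = (1, 6, 3, 4, 5, 2).

ℓ(w)=7; the 2 essential cells (i,j,r):

[(2, 5, 1), (5, 2, 1)]


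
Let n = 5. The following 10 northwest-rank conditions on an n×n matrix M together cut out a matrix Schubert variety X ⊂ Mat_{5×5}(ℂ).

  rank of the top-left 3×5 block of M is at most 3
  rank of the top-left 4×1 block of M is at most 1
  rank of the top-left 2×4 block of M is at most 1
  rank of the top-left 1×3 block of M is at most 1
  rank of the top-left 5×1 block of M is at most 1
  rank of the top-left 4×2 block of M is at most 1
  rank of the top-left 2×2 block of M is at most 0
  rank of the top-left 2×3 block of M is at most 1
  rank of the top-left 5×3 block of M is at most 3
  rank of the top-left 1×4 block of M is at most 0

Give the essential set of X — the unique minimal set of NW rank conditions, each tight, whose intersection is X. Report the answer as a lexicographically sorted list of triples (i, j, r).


Rank table r_w(5×5) implied by the 10 constraints:

  R[1]: 0 | 0 | 0 | 0 | 1
  R[2]: 0 | 0 | 1 | 1 | 2
  R[3]: 1 | 1 | 2 | 2 | 3
  R[4]: 1 | 1 | 2 | 3 | 4
  R[5]: 1 | 2 | 3 | 4 | 5

second differences of R give the permutation w = (5, 3, 1, 4, 2).

D(w) has 7 cells with 3 SE-corners; essential set:

[(1, 4, 0), (2, 2, 0), (4, 2, 1)]


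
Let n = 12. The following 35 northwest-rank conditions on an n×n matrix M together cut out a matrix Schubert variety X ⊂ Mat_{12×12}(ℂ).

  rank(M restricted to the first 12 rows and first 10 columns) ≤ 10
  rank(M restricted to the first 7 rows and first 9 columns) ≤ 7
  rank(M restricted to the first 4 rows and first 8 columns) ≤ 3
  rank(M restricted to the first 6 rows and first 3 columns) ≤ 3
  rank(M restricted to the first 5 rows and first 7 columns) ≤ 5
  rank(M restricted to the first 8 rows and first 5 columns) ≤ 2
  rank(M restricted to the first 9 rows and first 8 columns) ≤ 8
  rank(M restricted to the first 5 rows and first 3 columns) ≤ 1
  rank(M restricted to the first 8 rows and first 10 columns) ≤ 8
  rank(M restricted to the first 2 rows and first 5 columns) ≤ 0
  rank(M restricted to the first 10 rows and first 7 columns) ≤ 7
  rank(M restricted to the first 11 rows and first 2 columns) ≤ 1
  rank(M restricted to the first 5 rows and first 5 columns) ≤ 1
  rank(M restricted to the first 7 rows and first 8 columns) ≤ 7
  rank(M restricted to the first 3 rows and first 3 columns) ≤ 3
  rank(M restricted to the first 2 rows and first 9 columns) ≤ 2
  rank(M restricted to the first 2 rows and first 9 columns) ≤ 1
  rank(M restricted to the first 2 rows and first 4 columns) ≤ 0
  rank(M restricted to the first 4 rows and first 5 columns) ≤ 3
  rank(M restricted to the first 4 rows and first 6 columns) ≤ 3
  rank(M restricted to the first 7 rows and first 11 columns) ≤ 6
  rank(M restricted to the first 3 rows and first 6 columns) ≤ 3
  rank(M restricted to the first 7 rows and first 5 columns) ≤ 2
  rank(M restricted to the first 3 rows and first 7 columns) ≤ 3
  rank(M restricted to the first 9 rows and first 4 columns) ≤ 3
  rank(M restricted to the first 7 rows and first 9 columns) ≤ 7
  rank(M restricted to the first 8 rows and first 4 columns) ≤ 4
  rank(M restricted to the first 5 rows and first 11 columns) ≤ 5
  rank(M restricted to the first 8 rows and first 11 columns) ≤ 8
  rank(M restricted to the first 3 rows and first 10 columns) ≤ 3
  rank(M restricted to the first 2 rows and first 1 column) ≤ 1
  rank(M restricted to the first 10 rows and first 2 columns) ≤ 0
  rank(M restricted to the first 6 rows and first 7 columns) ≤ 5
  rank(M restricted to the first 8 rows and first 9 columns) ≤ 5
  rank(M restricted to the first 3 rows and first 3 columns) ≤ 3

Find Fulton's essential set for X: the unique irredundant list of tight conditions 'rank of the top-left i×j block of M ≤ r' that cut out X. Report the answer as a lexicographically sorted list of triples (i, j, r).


The tightest implied rank at each (i,j), from the 35 conditions:

  0 | 0 | 0 | 0 | 0 | 1 | 1 | 1 | 1 | 1 | 1 | 1
  0 | 0 | 0 | 0 | 0 | 1 | 1 | 1 | 1 | 2 | 2 | 2
  0 | 0 | 1 | 1 | 1 | 2 | 2 | 2 | 2 | 3 | 3 | 3
  0 | 0 | 1 | 1 | 1 | 2 | 3 | 3 | 3 | 4 | 4 | 4
  0 | 0 | 1 | 1 | 1 | 2 | 3 | 4 | 4 | 5 | 5 | 5
  0 | 0 | 1 | 2 | 2 | 3 | 4 | 5 | 5 | 6 | 6 | 6
  0 | 0 | 1 | 2 | 2 | 3 | 4 | 5 | 5 | 6 | 6 | 7
  0 | 0 | 1 | 2 | 2 | 3 | 4 | 5 | 5 | 6 | 7 | 8
  0 | 0 | 1 | 2 | 3 | 4 | 5 | 6 | 6 | 7 | 8 | 9
  0 | 0 | 1 | 2 | 3 | 4 | 5 | 6 | 7 | 8 | 9 | 10
  1 | 1 | 2 | 3 | 4 | 5 | 6 | 7 | 8 | 9 | 10 | 11
  1 | 2 | 3 | 4 | 5 | 6 | 7 | 8 | 9 | 10 | 11 | 12

so w = (6, 10, 3, 7, 8, 4, 12, 11, 5, 9, 1, 2).

D(w) has 38 cells with 7 SE-corners; essential set:

[(2, 5, 0), (2, 9, 1), (5, 5, 1), (7, 11, 6), (8, 5, 2), (8, 9, 5), (10, 2, 0)]


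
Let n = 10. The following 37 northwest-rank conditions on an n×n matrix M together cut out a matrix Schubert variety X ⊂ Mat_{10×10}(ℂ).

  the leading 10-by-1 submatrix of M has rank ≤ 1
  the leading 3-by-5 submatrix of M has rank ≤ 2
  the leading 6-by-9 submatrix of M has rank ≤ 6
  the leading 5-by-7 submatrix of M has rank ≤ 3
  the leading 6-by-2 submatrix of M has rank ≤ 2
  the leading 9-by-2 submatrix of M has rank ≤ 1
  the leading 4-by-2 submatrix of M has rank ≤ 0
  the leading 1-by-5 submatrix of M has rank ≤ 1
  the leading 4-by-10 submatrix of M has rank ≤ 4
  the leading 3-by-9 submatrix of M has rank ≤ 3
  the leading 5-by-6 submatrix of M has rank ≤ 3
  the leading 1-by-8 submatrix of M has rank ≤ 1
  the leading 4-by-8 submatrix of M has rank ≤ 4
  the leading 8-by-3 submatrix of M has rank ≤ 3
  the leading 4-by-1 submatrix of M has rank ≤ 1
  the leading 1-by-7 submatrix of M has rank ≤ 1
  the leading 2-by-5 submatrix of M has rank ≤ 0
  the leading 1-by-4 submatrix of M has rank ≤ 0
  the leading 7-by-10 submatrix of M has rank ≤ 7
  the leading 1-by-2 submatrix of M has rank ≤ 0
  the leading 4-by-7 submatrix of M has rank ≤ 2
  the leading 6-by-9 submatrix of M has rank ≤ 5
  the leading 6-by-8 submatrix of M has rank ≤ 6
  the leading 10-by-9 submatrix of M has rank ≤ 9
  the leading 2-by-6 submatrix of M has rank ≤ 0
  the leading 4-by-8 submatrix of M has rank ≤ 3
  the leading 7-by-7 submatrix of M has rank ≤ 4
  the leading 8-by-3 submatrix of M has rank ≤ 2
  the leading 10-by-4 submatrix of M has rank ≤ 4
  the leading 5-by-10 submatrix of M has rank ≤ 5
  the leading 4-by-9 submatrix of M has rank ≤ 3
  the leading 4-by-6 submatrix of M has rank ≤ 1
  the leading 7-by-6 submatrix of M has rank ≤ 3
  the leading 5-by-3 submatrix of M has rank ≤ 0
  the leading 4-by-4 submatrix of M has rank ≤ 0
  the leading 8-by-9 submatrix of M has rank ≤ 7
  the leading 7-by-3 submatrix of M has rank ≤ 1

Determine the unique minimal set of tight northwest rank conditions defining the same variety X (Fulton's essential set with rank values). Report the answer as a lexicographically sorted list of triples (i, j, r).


Recovering R(i,j) via the rank-extension bound from the 37 conditions:

  R[1]: 0, 0, 0, 0, 0, 0, 1, 1, 1, 1
  R[2]: 0, 0, 0, 0, 0, 0, 1, 2, 2, 2
  R[3]: 0, 0, 0, 0, 1, 1, 2, 3, 3, 3
  R[4]: 0, 0, 0, 0, 1, 1, 2, 3, 3, 4
  R[5]: 0, 0, 0, 1, 2, 2, 3, 4, 4, 5
  R[6]: 1, 1, 1, 2, 3, 3, 4, 5, 5, 6
  R[7]: 1, 1, 1, 2, 3, 3, 4, 5, 6, 7
  R[8]: 1, 1, 2, 3, 4, 4, 5, 6, 7, 8
  R[9]: 1, 1, 2, 3, 4, 5, 6, 7, 8, 9
  R[10]: 1, 2, 3, 4, 5, 6, 7, 8, 9, 10

giving w = (7, 8, 5, 10, 4, 1, 9, 3, 6, 2) via Δ²R.

Rothe diagram D(w) (30 cells), 8 SE-corners (essential conditions):

[(2, 6, 0), (4, 4, 0), (4, 6, 1), (4, 9, 3), (5, 3, 0), (7, 3, 1), (7, 6, 3), (9, 2, 1)]


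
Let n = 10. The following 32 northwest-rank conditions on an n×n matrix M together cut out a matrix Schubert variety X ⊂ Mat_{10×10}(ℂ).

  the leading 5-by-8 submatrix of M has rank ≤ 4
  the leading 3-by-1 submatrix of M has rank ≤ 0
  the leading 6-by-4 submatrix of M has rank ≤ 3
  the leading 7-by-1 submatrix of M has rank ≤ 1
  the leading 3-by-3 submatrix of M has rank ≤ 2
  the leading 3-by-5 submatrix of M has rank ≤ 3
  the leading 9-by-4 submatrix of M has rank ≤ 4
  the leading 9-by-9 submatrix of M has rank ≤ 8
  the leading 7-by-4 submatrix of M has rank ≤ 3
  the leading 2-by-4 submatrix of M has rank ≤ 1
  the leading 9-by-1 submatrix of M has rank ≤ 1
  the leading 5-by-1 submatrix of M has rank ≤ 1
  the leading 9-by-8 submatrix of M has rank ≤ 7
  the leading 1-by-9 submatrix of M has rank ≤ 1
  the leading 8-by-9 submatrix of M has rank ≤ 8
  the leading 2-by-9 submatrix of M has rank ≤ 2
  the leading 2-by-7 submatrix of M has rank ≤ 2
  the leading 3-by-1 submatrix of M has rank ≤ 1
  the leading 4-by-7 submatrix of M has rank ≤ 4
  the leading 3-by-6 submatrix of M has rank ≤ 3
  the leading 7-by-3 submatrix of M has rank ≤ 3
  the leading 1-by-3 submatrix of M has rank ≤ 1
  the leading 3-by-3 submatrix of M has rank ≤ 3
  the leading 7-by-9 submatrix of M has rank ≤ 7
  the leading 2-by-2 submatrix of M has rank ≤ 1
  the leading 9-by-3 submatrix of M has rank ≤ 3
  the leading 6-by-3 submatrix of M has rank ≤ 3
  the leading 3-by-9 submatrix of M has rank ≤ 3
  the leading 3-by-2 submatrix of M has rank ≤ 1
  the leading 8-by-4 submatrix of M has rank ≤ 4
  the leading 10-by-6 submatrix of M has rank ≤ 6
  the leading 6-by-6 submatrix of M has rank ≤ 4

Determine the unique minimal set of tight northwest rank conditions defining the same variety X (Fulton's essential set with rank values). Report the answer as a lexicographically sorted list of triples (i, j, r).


Recovering R(i,j) via the rank-extension bound from the 32 conditions:

  row 1: 0 | 1 | 1 | 1 | 1 | 1 | 1 | 1 | 1 | 1
  row 2: 0 | 1 | 1 | 1 | 2 | 2 | 2 | 2 | 2 | 2
  row 3: 0 | 1 | 2 | 2 | 3 | 3 | 3 | 3 | 3 | 3
  row 4: 1 | 2 | 3 | 3 | 4 | 4 | 4 | 4 | 4 | 4
  row 5: 1 | 2 | 3 | 3 | 4 | 4 | 4 | 4 | 5 | 5
  row 6: 1 | 2 | 3 | 3 | 4 | 4 | 5 | 5 | 6 | 6
  row 7: 1 | 2 | 3 | 3 | 4 | 5 | 6 | 6 | 7 | 7
  row 8: 1 | 2 | 3 | 4 | 5 | 6 | 7 | 7 | 8 | 8
  row 9: 1 | 2 | 3 | 4 | 5 | 6 | 7 | 7 | 8 | 9
  row 10: 1 | 2 | 3 | 4 | 5 | 6 | 7 | 8 | 9 | 10

second differences of R give the permutation w = (2, 5, 3, 1, 9, 7, 6, 4, 10, 8).

6 SE-corners of the 13-cell Rothe diagram give Ess(w):

[(2, 4, 1), (3, 1, 0), (5, 8, 4), (6, 6, 4), (7, 4, 3), (9, 8, 7)]


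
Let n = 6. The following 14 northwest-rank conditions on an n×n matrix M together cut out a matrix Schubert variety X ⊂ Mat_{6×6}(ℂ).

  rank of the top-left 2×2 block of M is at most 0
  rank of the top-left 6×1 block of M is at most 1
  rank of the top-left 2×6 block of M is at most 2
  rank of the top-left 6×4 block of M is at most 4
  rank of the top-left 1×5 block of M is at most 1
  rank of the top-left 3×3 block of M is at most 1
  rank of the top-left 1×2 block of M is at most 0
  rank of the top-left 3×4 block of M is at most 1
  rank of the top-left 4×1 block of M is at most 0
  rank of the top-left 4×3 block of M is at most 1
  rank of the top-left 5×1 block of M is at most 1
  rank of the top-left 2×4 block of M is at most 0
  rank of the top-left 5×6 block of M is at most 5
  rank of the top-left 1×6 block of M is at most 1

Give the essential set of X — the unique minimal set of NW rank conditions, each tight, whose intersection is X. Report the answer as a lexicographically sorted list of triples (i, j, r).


Computing R[i][j] = min implied NW-rank bound (n=6, 14 conditions):

  i=1: 0 | 0 | 0 | 0 | 1 | 1
  i=2: 0 | 0 | 0 | 0 | 1 | 2
  i=3: 0 | 1 | 1 | 1 | 2 | 3
  i=4: 0 | 1 | 1 | 2 | 3 | 4
  i=5: 1 | 2 | 2 | 3 | 4 | 5
  i=6: 1 | 2 | 3 | 4 | 5 | 6

hence w(1..6) = (5, 6, 2, 4, 1, 3).

Rothe diagram D(w) (11 cells), 3 SE-corners (essential conditions):

[(2, 4, 0), (4, 1, 0), (4, 3, 1)]


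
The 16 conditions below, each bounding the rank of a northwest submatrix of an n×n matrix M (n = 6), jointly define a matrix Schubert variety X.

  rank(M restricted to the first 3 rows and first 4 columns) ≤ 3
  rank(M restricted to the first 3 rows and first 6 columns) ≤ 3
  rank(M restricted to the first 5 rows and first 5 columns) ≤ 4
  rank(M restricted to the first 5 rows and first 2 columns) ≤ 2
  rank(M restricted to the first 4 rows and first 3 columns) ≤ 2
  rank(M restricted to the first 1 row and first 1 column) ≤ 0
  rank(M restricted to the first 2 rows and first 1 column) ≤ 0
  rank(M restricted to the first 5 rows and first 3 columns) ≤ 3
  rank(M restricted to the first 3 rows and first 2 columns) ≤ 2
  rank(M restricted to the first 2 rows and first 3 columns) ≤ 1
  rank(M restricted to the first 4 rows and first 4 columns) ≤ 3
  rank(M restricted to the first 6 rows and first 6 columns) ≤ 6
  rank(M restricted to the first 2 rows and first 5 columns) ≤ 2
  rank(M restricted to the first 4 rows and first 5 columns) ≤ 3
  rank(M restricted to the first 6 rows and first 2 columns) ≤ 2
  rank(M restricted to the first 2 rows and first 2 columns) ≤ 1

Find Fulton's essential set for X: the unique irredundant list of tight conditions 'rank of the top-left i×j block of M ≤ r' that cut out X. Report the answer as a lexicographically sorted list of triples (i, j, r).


Recovering R(i,j) via the rank-extension bound from the 16 conditions:

  R[1]: 0  1  1  1  1  1
  R[2]: 0  1  1  2  2  2
  R[3]: 1  2  2  3  3  3
  R[4]: 1  2  2  3  3  4
  R[5]: 1  2  3  4  4  5
  R[6]: 1  2  3  4  5  6

the unique w with this rank table is (2, 4, 1, 6, 3, 5).

4 SE-corners of the 5-cell Rothe diagram give Ess(w):

[(2, 1, 0), (2, 3, 1), (4, 3, 2), (4, 5, 3)]


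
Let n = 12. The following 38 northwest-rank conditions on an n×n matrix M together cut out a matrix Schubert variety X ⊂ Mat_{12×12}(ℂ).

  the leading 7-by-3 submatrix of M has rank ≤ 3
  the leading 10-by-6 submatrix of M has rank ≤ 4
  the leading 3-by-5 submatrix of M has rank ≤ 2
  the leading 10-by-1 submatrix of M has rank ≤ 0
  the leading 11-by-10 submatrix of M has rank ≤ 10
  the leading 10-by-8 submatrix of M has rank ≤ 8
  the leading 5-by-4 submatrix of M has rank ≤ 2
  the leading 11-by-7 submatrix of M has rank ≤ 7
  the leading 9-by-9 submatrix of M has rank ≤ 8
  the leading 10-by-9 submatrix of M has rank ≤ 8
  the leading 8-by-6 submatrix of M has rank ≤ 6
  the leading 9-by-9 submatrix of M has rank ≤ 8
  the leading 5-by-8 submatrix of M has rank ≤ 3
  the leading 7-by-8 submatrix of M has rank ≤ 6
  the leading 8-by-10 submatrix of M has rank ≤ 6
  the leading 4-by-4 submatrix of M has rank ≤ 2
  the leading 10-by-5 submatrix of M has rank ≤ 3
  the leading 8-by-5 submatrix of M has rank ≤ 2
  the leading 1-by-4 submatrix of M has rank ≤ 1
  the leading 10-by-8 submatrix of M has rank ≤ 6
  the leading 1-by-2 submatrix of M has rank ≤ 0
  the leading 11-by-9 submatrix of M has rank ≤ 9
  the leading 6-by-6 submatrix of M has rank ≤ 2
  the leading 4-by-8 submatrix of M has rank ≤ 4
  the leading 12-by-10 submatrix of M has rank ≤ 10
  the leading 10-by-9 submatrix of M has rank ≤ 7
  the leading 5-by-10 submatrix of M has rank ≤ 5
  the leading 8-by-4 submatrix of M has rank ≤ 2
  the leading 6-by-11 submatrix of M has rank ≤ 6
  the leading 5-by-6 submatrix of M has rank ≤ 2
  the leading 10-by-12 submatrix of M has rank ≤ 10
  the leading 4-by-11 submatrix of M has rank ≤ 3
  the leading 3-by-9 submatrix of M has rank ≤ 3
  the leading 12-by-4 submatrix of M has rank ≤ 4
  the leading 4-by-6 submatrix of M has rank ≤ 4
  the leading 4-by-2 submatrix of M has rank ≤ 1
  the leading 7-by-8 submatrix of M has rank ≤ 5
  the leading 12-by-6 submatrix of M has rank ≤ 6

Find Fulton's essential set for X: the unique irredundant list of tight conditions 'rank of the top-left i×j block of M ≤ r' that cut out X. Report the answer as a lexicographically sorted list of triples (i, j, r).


Computing R[i][j] = min implied NW-rank bound (n=12, 38 conditions):

  0, 0, 1, 1, 1, 1, 1, 1, 1, 1, 1, 1
  0, 1, 2, 2, 2, 2, 2, 2, 2, 2, 2, 2
  0, 1, 2, 2, 2, 2, 3, 3, 3, 3, 3, 3
  0, 1, 2, 2, 2, 2, 3, 3, 3, 3, 3, 4
  0, 1, 2, 2, 2, 2, 3, 3, 4, 4, 4, 5
  0, 1, 2, 2, 2, 2, 3, 4, 5, 5, 5, 6
  0, 1, 2, 2, 2, 3, 4, 5, 6, 6, 6, 7
  0, 1, 2, 2, 2, 3, 4, 5, 6, 6, 7, 8
  0, 1, 2, 3, 3, 4, 5, 6, 7, 7, 8, 9
  0, 1, 2, 3, 3, 4, 5, 6, 7, 8, 9, 10
  1, 2, 3, 4, 4, 5, 6, 7, 8, 9, 10, 11
  1, 2, 3, 4, 5, 6, 7, 8, 9, 10, 11, 12

giving w = (3, 2, 7, 12, 9, 8, 6, 11, 4, 10, 1, 5) via Δ²R.

|D(w)|=34, |Ess(w)|=8:

[(1, 2, 0), (4, 11, 3), (5, 8, 3), (6, 6, 2), (8, 5, 2), (8, 10, 6), (10, 1, 0), (10, 5, 3)]


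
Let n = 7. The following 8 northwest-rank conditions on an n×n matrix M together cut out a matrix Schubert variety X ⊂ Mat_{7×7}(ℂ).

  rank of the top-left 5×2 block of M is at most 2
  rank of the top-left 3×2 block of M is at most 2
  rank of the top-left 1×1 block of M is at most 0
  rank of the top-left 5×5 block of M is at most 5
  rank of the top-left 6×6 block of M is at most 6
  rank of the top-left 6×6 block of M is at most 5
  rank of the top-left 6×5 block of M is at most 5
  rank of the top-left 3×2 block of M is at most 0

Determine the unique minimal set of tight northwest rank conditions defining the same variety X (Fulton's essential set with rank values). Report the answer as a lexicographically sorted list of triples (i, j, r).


Computing R[i][j] = min implied NW-rank bound (n=7, 8 conditions):

  R[1]: 0 0 1 1 1 1 1
  R[2]: 0 0 1 2 2 2 2
  R[3]: 0 0 1 2 3 3 3
  R[4]: 1 1 2 3 4 4 4
  R[5]: 1 2 3 4 5 5 5
  R[6]: 1 2 3 4 5 5 6
  R[7]: 1 2 3 4 5 6 7

reading off 1-entries of Δ²R: w = (3, 4, 5, 1, 2, 7, 6).

2 SE-corners of the 7-cell Rothe diagram give Ess(w):

[(3, 2, 0), (6, 6, 5)]


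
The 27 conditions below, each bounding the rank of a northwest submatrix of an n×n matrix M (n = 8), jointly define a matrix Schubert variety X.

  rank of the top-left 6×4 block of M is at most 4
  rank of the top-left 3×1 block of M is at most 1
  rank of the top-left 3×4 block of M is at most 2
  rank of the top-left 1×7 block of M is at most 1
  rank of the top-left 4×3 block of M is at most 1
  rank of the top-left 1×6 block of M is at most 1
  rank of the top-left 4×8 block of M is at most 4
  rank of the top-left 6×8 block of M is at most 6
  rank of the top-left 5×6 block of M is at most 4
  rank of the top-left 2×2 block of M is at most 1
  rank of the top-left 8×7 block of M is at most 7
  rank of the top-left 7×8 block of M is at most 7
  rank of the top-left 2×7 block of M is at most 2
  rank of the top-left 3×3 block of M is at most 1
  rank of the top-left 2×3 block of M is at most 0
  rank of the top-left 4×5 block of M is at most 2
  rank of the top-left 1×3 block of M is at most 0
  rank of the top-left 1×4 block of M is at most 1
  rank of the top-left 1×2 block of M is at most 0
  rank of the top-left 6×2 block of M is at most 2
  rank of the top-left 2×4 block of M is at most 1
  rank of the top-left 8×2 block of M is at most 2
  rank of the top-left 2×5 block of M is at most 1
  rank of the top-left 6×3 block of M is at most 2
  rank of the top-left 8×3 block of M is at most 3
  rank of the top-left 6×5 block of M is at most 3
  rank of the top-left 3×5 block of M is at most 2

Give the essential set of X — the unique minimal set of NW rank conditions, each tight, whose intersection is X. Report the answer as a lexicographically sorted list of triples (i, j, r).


Computing R[i][j] = min implied NW-rank bound (n=8, 27 conditions):

  R[1]: 0 | 0 | 0 | 1 | 1 | 1 | 1 | 1
  R[2]: 0 | 0 | 0 | 1 | 1 | 2 | 2 | 2
  R[3]: 1 | 1 | 1 | 2 | 2 | 3 | 3 | 3
  R[4]: 1 | 1 | 1 | 2 | 2 | 3 | 4 | 4
  R[5]: 1 | 2 | 2 | 3 | 3 | 4 | 5 | 5
  R[6]: 1 | 2 | 2 | 3 | 3 | 4 | 5 | 6
  R[7]: 1 | 2 | 3 | 4 | 4 | 5 | 6 | 7
  R[8]: 1 | 2 | 3 | 4 | 5 | 6 | 7 | 8

the unique w with this rank table is (4, 6, 1, 7, 2, 8, 3, 5).

ℓ(w)=12; the 6 essential cells (i,j,r):

[(2, 3, 0), (2, 5, 1), (4, 3, 1), (4, 5, 2), (6, 3, 2), (6, 5, 3)]


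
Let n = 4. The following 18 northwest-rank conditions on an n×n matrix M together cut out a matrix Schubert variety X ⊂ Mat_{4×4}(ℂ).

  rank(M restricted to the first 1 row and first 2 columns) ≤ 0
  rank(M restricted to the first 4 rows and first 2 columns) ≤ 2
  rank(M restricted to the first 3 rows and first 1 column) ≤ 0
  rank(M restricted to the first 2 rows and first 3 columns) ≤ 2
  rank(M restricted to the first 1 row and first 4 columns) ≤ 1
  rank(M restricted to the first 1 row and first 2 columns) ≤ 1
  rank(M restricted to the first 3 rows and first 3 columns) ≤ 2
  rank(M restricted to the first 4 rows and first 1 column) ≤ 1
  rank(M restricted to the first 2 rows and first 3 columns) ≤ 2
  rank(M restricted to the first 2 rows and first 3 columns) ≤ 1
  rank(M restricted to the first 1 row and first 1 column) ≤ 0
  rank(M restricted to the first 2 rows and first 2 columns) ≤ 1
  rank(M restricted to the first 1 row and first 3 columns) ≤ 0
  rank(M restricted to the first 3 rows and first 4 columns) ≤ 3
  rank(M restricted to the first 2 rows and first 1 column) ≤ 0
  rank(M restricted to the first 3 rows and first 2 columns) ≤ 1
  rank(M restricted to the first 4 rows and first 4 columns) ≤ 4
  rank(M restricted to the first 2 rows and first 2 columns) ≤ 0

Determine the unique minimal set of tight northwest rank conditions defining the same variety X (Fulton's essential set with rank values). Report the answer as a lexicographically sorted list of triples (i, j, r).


Reconstructing r_w from the 18 given conditions:

  R[1]: 0 | 0 | 0 | 1
  R[2]: 0 | 0 | 1 | 2
  R[3]: 0 | 1 | 2 | 3
  R[4]: 1 | 2 | 3 | 4

hence w(1..4) = (4, 3, 2, 1).

ℓ(w)=6; the 3 essential cells (i,j,r):

[(1, 3, 0), (2, 2, 0), (3, 1, 0)]


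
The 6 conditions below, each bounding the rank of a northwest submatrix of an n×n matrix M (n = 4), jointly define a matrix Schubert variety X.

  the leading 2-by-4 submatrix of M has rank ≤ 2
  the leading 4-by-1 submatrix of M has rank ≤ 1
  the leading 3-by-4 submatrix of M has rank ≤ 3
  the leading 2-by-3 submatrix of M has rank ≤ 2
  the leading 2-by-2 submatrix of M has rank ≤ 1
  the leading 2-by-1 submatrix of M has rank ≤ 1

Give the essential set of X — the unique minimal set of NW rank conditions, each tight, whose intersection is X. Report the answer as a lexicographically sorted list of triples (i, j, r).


Propagating the 6 rank bounds to every northwest block:

  i=1: 1 1 1 1
  i=2: 1 1 2 2
  i=3: 1 2 3 3
  i=4: 1 2 3 4

second differences of R give the permutation w = (1, 3, 2, 4).

Fulton essential set (the sole Rothe cell):

[(2, 2, 1)]


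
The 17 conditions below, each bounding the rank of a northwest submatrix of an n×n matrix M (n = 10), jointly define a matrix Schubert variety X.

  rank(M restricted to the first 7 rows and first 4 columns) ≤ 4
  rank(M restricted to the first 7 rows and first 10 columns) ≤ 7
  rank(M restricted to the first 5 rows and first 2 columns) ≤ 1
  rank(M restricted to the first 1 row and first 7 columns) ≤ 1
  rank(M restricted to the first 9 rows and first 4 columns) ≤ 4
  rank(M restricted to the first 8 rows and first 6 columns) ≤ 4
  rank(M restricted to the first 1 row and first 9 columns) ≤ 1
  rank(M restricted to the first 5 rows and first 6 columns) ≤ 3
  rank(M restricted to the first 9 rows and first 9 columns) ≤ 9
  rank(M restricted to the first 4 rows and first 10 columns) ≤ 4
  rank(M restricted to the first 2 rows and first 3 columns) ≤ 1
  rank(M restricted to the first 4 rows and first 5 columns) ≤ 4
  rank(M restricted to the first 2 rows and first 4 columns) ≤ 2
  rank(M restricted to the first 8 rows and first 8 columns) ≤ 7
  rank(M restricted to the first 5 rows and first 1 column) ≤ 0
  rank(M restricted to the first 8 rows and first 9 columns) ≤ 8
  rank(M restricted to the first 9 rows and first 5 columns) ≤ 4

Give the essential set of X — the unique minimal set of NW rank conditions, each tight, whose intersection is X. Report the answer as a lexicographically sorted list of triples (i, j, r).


The tightest implied rank at each (i,j), from the 17 conditions:

  i=1: 0 | 1 | 1 | 1 | 1 | 1 | 1 | 1 | 1 | 1
  i=2: 0 | 1 | 1 | 2 | 2 | 2 | 2 | 2 | 2 | 2
  i=3: 0 | 1 | 2 | 3 | 3 | 3 | 3 | 3 | 3 | 3
  i=4: 0 | 1 | 2 | 3 | 3 | 3 | 4 | 4 | 4 | 4
  i=5: 0 | 1 | 2 | 3 | 3 | 3 | 4 | 5 | 5 | 5
  i=6: 1 | 2 | 3 | 4 | 4 | 4 | 5 | 6 | 6 | 6
  i=7: 1 | 2 | 3 | 4 | 4 | 4 | 5 | 6 | 7 | 7
  i=8: 1 | 2 | 3 | 4 | 4 | 4 | 5 | 6 | 7 | 8
  i=9: 1 | 2 | 3 | 4 | 4 | 5 | 6 | 7 | 8 | 9
  i=10: 1 | 2 | 3 | 4 | 5 | 6 | 7 | 8 | 9 | 10

giving w = (2, 4, 3, 7, 8, 1, 9, 10, 6, 5) via Δ²R.

D(w) has 15 cells with 5 SE-corners; essential set:

[(2, 3, 1), (5, 1, 0), (5, 6, 3), (8, 6, 4), (9, 5, 4)]


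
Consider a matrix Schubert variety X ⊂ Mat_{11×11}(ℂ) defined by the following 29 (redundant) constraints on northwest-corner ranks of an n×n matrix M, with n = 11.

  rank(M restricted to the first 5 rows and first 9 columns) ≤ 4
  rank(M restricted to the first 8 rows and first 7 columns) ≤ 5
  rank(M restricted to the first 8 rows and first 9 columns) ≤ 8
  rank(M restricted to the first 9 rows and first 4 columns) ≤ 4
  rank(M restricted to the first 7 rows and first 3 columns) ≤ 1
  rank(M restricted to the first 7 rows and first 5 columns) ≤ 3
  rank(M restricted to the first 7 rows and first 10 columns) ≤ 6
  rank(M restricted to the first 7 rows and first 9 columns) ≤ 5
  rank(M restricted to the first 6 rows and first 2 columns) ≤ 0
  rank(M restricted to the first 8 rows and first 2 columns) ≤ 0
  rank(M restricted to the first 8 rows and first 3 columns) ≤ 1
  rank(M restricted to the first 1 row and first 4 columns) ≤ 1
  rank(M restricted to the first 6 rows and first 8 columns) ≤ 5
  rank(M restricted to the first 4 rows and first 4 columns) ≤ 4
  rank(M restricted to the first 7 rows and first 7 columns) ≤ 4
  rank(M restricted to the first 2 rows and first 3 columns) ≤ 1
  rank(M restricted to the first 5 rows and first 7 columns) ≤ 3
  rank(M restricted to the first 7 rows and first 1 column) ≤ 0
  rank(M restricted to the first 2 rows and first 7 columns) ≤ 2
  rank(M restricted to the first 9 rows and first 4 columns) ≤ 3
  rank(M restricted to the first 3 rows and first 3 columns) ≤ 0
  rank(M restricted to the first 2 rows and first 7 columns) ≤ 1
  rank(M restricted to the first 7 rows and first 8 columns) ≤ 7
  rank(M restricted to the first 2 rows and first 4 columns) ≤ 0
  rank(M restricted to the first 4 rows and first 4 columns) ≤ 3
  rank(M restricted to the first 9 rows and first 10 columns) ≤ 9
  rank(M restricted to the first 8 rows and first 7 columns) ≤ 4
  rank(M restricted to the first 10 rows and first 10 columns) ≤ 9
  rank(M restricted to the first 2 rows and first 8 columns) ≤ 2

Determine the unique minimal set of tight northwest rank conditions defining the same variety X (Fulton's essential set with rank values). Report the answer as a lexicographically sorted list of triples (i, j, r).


Reconstructing r_w from the 29 given conditions:

  row 1: 0 0 0 0 1 1 1 1 1 1 1
  row 2: 0 0 0 0 1 1 1 2 2 2 2
  row 3: 0 0 0 1 2 2 2 3 3 3 3
  row 4: 0 0 1 2 3 3 3 4 4 4 4
  row 5: 0 0 1 2 3 3 3 4 4 5 5
  row 6: 0 0 1 2 3 4 4 5 5 6 6
  row 7: 0 0 1 2 3 4 4 5 5 6 7
  row 8: 0 0 1 2 3 4 4 5 6 7 8
  row 9: 1 1 2 3 4 5 5 6 7 8 9
  row 10: 1 2 3 4 5 6 6 7 8 9 10
  row 11: 1 2 3 4 5 6 7 8 9 10 11

the unique w with this rank table is (5, 8, 4, 3, 10, 6, 11, 9, 1, 2, 7).

|D(w)|=29, |Ess(w)|=8:

[(2, 4, 0), (2, 7, 1), (3, 3, 0), (5, 7, 3), (5, 9, 4), (7, 9, 5), (8, 2, 0), (8, 7, 4)]
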